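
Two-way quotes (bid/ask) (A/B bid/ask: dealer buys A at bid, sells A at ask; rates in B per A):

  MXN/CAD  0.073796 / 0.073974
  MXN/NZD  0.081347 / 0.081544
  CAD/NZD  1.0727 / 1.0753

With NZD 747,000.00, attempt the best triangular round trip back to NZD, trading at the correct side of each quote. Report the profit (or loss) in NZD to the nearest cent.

Best loop NZD → CAD → MXN → NZD:
NZD 747,000.00 ÷ 1.0753 (buy CAD at ask) = CAD 694,689.85
CAD 694,689.85 ÷ 0.073974 (buy MXN at ask) = MXN 9,391,000.27
MXN 9,391,000.27 × 0.081347 (sell MXN at bid) = NZD 763,929.70

Net profit: NZD 16,929.70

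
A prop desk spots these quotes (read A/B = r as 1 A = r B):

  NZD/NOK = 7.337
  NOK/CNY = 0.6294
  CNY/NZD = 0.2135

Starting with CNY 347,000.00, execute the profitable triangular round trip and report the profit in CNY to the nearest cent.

Profit: CNY 4,954.35

Profitable loop is CNY → NOK → NZD → CNY:
CNY 347,000.00 ÷ 0.6294 = NOK 551,318.72
NOK 551,318.72 ÷ 7.337 = NZD 75,142.25
NZD 75,142.25 ÷ 0.2135 = CNY 351,954.35
Profit = CNY 351,954.35 − CNY 347,000.00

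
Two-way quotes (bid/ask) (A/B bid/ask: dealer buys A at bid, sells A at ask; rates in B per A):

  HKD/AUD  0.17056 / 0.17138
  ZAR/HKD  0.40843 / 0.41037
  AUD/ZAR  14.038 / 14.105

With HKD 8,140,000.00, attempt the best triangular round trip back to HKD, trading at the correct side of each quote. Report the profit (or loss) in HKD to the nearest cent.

Net profit: HKD 65,698.80

Best loop HKD → ZAR → AUD → HKD:
HKD 8,140,000.00 ÷ 0.41037 (buy ZAR at ask) = ZAR 19,835,757.97
ZAR 19,835,757.97 ÷ 14.105 (buy AUD at ask) = AUD 1,406,292.66
AUD 1,406,292.66 ÷ 0.17138 (buy HKD at ask) = HKD 8,205,698.80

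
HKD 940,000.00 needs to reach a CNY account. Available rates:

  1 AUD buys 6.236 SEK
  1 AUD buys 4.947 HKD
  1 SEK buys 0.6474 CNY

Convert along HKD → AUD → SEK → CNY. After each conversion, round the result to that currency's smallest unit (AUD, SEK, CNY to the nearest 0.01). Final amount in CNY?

HKD 940,000.00 ÷ 4.947 = AUD 190,014.15
AUD 190,014.15 × 6.236 = SEK 1,184,928.24
SEK 1,184,928.24 × 0.6474 = CNY 767,122.54

CNY 767,122.54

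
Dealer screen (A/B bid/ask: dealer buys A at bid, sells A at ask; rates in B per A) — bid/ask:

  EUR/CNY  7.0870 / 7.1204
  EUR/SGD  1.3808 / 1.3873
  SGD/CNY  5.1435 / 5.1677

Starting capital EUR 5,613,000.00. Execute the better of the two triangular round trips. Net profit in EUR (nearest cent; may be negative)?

Best loop EUR → SGD → CNY → EUR:
EUR 5,613,000.00 × 1.3808 (sell EUR at bid) = SGD 7,750,430.40
SGD 7,750,430.40 × 5.1435 (sell SGD at bid) = CNY 39,864,338.76
CNY 39,864,338.76 ÷ 7.1204 (buy EUR at ask) = EUR 5,598,609.45

Net result: EUR -14,390.55 (no profitable arbitrage after spreads)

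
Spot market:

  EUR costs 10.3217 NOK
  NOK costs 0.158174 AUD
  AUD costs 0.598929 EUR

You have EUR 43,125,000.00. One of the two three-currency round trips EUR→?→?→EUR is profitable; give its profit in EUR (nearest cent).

Profitable loop is EUR → AUD → NOK → EUR:
EUR 43,125,000.00 ÷ 0.598929 = AUD 72,003,526.29
AUD 72,003,526.29 ÷ 0.158174 = NOK 455,217,205.70
NOK 455,217,205.70 ÷ 10.3217 = EUR 44,102,929.33
Profit = EUR 44,102,929.33 − EUR 43,125,000.00

Profit: EUR 977,929.33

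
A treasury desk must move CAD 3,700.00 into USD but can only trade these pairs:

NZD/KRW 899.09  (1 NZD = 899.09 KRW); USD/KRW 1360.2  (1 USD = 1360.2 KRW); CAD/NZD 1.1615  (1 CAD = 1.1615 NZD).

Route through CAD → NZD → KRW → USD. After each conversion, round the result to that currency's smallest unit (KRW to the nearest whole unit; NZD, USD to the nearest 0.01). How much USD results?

CAD 3,700.00 × 1.1615 = NZD 4,297.55
NZD 4,297.55 × 899.09 = KRW 3,863,884
KRW 3,863,884 ÷ 1360.2 = USD 2,840.67

USD 2,840.67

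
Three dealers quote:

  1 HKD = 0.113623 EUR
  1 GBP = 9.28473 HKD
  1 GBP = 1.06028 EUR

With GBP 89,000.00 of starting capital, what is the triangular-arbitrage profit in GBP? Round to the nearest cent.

Profit: GBP 448.91

Profitable loop is GBP → EUR → HKD → GBP:
GBP 89,000.00 × 1.06028 = EUR 94,364.92
EUR 94,364.92 ÷ 0.113623 = HKD 830,508.96
HKD 830,508.96 ÷ 9.28473 = GBP 89,448.91
Profit = GBP 89,448.91 − GBP 89,000.00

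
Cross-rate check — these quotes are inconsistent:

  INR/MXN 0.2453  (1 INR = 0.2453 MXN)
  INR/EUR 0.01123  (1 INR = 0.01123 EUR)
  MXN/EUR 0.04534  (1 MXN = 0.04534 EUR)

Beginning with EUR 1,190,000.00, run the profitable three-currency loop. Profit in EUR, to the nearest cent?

Profit: EUR 11,566.06

Profitable loop is EUR → MXN → INR → EUR:
EUR 1,190,000.00 ÷ 0.04534 = MXN 26,246,140.27
MXN 26,246,140.27 ÷ 0.2453 = INR 106,996,087.54
INR 106,996,087.54 × 0.01123 = EUR 1,201,566.06
Profit = EUR 1,201,566.06 − EUR 1,190,000.00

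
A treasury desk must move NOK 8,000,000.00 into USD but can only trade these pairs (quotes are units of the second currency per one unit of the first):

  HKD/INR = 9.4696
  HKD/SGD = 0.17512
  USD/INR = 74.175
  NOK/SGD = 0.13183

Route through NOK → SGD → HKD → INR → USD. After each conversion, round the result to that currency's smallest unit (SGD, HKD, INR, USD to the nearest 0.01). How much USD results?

USD 768,851.68

NOK 8,000,000.00 × 0.13183 = SGD 1,054,640.00
SGD 1,054,640.00 ÷ 0.17512 = HKD 6,022,384.65
HKD 6,022,384.65 × 9.4696 = INR 57,029,573.68
INR 57,029,573.68 ÷ 74.175 = USD 768,851.68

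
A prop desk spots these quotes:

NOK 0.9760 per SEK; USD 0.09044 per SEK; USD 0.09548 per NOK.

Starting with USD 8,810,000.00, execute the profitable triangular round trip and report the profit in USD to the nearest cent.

Profitable loop is USD → SEK → NOK → USD:
USD 8,810,000.00 ÷ 0.09044 = SEK 97,412,649.27
SEK 97,412,649.27 × 0.9760 = NOK 95,074,745.69
NOK 95,074,745.69 × 0.09548 = USD 9,077,736.72
Profit = USD 9,077,736.72 − USD 8,810,000.00

Profit: USD 267,736.72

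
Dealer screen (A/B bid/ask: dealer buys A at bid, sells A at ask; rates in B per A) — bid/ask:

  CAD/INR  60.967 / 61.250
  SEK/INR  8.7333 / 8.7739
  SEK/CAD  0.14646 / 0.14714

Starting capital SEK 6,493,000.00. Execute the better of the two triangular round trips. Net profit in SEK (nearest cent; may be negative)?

Best loop SEK → CAD → INR → SEK:
SEK 6,493,000.00 × 0.14646 (sell SEK at bid) = CAD 950,964.78
CAD 950,964.78 × 60.967 (sell CAD at bid) = INR 57,977,469.74
INR 57,977,469.74 ÷ 8.7739 (buy SEK at ask) = SEK 6,607,947.41

Net profit: SEK 114,947.41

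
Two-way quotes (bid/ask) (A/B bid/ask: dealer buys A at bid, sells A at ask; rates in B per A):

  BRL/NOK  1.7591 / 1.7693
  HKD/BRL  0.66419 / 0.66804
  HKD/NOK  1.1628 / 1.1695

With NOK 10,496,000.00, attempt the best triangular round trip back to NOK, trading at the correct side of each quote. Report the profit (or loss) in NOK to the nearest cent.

Best loop NOK → HKD → BRL → NOK:
NOK 10,496,000.00 ÷ 1.1695 (buy HKD at ask) = HKD 8,974,775.55
HKD 8,974,775.55 × 0.66419 (sell HKD at bid) = BRL 5,960,956.17
BRL 5,960,956.17 × 1.7591 (sell BRL at bid) = NOK 10,485,918.00

Net result: NOK -10,082.00 (no profitable arbitrage after spreads)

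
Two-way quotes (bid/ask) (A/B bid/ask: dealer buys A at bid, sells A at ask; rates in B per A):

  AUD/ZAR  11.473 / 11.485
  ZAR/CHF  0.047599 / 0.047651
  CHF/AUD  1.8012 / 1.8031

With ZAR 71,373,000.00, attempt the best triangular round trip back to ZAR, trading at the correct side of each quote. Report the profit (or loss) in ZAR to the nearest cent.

Best loop ZAR → AUD → CHF → ZAR:
ZAR 71,373,000.00 ÷ 11.485 (buy AUD at ask) = AUD 6,214,453.64
AUD 6,214,453.64 ÷ 1.8031 (buy CHF at ask) = CHF 3,446,538.54
CHF 3,446,538.54 ÷ 0.047651 (buy ZAR at ask) = ZAR 72,328,776.66

Net profit: ZAR 955,776.66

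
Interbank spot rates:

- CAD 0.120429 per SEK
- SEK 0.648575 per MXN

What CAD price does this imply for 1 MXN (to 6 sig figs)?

MXN/CAD = 0.0781072

1 MXN × 0.648575 = 0.648575 SEK
0.648575 SEK × 0.120429 = 0.0781072 CAD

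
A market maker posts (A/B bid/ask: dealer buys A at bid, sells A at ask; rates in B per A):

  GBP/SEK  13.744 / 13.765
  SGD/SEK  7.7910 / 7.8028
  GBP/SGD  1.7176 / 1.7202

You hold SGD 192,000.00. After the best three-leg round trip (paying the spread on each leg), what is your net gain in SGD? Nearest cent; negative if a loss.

Net profit: SGD 4,600.65

Best loop SGD → GBP → SEK → SGD:
SGD 192,000.00 ÷ 1.7202 (buy GBP at ask) = GBP 111,614.93
GBP 111,614.93 × 13.744 (sell GBP at bid) = SEK 1,534,035.58
SEK 1,534,035.58 ÷ 7.8028 (buy SGD at ask) = SGD 196,600.65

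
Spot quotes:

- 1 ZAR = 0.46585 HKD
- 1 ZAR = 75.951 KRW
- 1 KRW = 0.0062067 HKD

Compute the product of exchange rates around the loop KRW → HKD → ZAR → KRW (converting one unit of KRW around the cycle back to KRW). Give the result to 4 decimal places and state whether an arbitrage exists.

Around KRW → HKD → ZAR → KRW: 1 × 0.0062067 ÷ 0.46585 × 75.951 = 1.011925
Product > 1; profitable direction is KRW → HKD → ZAR → KRW.

1.0119 (arbitrage exists)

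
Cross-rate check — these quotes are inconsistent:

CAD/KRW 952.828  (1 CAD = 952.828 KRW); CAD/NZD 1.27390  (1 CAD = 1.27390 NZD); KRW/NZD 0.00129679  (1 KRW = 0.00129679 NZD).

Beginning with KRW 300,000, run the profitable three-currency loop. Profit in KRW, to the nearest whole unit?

Profit: KRW 9,295

Profitable loop is KRW → CAD → NZD → KRW:
KRW 300,000 ÷ 952.828 = CAD 314.85
CAD 314.85 × 1.27390 = NZD 401.09
NZD 401.09 ÷ 0.00129679 = KRW 309,295
Profit = KRW 309,295 − KRW 300,000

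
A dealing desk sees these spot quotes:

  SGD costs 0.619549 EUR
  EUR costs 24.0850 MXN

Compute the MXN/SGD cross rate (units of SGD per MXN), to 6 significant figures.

1 MXN ÷ 24.0850 = 0.0415196 EUR
0.0415196 EUR ÷ 0.619549 = 0.0670159 SGD

MXN/SGD = 0.0670159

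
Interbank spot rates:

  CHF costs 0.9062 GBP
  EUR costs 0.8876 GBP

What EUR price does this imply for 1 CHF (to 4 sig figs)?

CHF/EUR = 1.021

1 CHF × 0.9062 = 0.9062 GBP
0.9062 GBP ÷ 0.8876 = 1.02096 EUR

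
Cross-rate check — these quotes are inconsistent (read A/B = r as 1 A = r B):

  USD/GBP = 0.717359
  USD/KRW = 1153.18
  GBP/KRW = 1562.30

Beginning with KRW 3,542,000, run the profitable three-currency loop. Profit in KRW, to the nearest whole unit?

Profit: KRW 102,556

Profitable loop is KRW → GBP → USD → KRW:
KRW 3,542,000 ÷ 1562.30 = GBP 2,267.17
GBP 2,267.17 ÷ 0.717359 = USD 3,160.44
USD 3,160.44 × 1153.18 = KRW 3,644,556
Profit = KRW 3,644,556 − KRW 3,542,000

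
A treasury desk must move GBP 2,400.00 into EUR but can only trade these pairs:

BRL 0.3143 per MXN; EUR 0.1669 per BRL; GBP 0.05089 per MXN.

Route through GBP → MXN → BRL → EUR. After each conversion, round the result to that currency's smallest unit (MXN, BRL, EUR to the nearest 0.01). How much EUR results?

EUR 2,473.89

GBP 2,400.00 ÷ 0.05089 = MXN 47,160.54
MXN 47,160.54 × 0.3143 = BRL 14,822.56
BRL 14,822.56 × 0.1669 = EUR 2,473.89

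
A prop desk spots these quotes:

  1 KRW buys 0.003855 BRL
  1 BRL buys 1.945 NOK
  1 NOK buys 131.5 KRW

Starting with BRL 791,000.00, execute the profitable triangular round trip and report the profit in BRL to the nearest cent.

Profit: BRL 11,244.49

Profitable loop is BRL → KRW → NOK → BRL:
BRL 791,000.00 ÷ 0.003855 = KRW 205,188,067
KRW 205,188,067 ÷ 131.5 = NOK 1,560,365.53
NOK 1,560,365.53 ÷ 1.945 = BRL 802,244.49
Profit = BRL 802,244.49 − BRL 791,000.00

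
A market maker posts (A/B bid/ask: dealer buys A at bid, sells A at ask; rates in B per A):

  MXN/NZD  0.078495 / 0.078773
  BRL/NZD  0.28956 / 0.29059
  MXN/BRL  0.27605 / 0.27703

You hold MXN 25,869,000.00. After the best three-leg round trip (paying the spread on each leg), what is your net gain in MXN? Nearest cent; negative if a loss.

Best loop MXN → BRL → NZD → MXN:
MXN 25,869,000.00 × 0.27605 (sell MXN at bid) = BRL 7,141,137.45
BRL 7,141,137.45 × 0.28956 (sell BRL at bid) = NZD 2,067,787.76
NZD 2,067,787.76 ÷ 0.078773 (buy MXN at ask) = MXN 26,249,955.70

Net profit: MXN 380,955.70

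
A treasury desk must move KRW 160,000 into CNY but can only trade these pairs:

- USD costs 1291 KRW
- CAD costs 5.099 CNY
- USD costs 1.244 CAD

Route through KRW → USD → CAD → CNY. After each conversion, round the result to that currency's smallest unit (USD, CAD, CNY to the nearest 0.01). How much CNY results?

CNY 786.11

KRW 160,000 ÷ 1291 = USD 123.93
USD 123.93 × 1.244 = CAD 154.17
CAD 154.17 × 5.099 = CNY 786.11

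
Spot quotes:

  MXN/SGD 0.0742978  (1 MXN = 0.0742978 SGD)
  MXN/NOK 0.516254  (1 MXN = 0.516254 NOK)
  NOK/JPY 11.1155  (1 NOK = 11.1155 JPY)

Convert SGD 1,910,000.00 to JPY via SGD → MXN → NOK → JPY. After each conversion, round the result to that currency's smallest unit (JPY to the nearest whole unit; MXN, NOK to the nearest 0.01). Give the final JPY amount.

SGD 1,910,000.00 ÷ 0.0742978 = MXN 25,707,356.07
MXN 25,707,356.07 × 0.516254 = NOK 13,271,525.40
NOK 13,271,525.40 × 11.1155 = JPY 147,519,641

JPY 147,519,641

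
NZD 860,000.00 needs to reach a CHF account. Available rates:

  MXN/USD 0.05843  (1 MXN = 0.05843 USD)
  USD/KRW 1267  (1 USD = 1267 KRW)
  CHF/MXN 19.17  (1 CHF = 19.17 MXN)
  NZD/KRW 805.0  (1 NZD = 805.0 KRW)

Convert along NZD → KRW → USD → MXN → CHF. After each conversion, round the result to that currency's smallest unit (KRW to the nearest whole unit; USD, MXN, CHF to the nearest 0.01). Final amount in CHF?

CHF 487,820.13

NZD 860,000.00 × 805.0 = KRW 692,300,000
KRW 692,300,000 ÷ 1267 = USD 546,408.84
USD 546,408.84 ÷ 0.05843 = MXN 9,351,511.89
MXN 9,351,511.89 ÷ 19.17 = CHF 487,820.13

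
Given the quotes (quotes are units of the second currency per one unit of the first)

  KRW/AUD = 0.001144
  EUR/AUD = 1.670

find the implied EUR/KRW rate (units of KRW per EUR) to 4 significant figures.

EUR/KRW = 1460

1 EUR × 1.670 = 1.67 AUD
1.67 AUD ÷ 0.001144 = 1459.79 KRW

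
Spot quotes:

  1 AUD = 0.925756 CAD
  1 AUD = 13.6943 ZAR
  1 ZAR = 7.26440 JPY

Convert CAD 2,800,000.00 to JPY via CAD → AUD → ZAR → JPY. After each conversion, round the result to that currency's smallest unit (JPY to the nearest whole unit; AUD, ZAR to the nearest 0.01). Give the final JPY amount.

CAD 2,800,000.00 ÷ 0.925756 = AUD 3,024,555.07
AUD 3,024,555.07 × 13.6943 = ZAR 41,419,164.50
ZAR 41,419,164.50 × 7.26440 = JPY 300,885,379

JPY 300,885,379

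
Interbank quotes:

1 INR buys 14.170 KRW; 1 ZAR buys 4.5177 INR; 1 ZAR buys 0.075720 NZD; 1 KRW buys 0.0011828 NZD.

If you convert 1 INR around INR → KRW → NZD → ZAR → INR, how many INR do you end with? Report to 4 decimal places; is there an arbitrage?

1.0000 (no arbitrage)

Around INR → KRW → NZD → ZAR → INR: 1 × 14.170 × 0.0011828 ÷ 0.075720 × 4.5177 = 0.999972
Product ≈ 1 (deviation 0.003%, within rounding noise).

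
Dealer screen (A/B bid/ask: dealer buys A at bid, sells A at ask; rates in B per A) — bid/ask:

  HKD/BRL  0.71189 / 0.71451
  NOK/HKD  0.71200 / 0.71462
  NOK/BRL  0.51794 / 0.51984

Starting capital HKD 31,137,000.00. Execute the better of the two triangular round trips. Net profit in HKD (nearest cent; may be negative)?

Best loop HKD → NOK → BRL → HKD:
HKD 31,137,000.00 ÷ 0.71462 (buy NOK at ask) = NOK 43,571,408.58
NOK 43,571,408.58 × 0.51794 (sell NOK at bid) = BRL 22,567,375.36
BRL 22,567,375.36 ÷ 0.71451 (buy HKD at ask) = HKD 31,584,408.00

Net profit: HKD 447,408.00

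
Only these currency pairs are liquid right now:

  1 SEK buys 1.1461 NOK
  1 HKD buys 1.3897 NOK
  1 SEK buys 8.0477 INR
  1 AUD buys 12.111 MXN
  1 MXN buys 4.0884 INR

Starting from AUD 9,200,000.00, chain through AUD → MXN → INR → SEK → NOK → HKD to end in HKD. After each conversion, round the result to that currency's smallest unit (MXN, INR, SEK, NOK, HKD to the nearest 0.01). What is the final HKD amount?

HKD 46,682,154.06

AUD 9,200,000.00 × 12.111 = MXN 111,421,200.00
MXN 111,421,200.00 × 4.0884 = INR 455,534,434.08
INR 455,534,434.08 ÷ 8.0477 = SEK 56,604,301.11
SEK 56,604,301.11 × 1.1461 = NOK 64,874,189.50
NOK 64,874,189.50 ÷ 1.3897 = HKD 46,682,154.06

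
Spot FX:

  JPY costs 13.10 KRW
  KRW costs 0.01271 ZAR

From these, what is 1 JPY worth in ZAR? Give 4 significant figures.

1 JPY × 13.10 = 13.1 KRW
13.1 KRW × 0.01271 = 0.166501 ZAR

JPY/ZAR = 0.1665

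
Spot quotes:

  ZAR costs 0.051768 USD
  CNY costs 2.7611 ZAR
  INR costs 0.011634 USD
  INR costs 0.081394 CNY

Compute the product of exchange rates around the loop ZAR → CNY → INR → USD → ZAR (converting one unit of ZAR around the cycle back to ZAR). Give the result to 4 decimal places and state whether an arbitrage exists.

1.0000 (no arbitrage)

Around ZAR → CNY → INR → USD → ZAR: 1 ÷ 2.7611 ÷ 0.081394 × 0.011634 ÷ 0.051768 = 0.999984
Product ≈ 1 (deviation 0.002%, within rounding noise).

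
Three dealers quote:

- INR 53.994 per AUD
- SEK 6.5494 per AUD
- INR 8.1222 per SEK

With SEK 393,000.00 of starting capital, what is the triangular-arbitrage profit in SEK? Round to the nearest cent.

Profit: SEK 5,898.92

Profitable loop is SEK → AUD → INR → SEK:
SEK 393,000.00 ÷ 6.5494 = AUD 60,005.50
AUD 60,005.50 × 53.994 = INR 3,239,936.79
INR 3,239,936.79 ÷ 8.1222 = SEK 398,898.92
Profit = SEK 398,898.92 − SEK 393,000.00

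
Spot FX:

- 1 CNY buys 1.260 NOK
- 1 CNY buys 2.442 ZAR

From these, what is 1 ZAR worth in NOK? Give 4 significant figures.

1 ZAR ÷ 2.442 = 0.4095 CNY
0.4095 CNY × 1.260 = 0.515971 NOK

ZAR/NOK = 0.5160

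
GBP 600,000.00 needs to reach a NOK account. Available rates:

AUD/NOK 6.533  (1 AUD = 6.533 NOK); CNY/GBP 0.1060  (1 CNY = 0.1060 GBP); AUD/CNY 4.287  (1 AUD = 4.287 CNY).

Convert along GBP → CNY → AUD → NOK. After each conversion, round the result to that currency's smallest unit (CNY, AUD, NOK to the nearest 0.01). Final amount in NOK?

NOK 8,625,902.80

GBP 600,000.00 ÷ 0.1060 = CNY 5,660,377.36
CNY 5,660,377.36 ÷ 4.287 = AUD 1,320,358.61
AUD 1,320,358.61 × 6.533 = NOK 8,625,902.80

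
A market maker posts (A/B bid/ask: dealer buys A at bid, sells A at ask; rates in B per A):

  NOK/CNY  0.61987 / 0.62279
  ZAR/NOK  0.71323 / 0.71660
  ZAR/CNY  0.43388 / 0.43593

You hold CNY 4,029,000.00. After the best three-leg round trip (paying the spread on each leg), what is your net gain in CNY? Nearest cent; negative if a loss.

Best loop CNY → ZAR → NOK → CNY:
CNY 4,029,000.00 ÷ 0.43593 (buy ZAR at ask) = ZAR 9,242,309.55
ZAR 9,242,309.55 × 0.71323 (sell ZAR at bid) = NOK 6,591,892.44
NOK 6,591,892.44 × 0.61987 (sell NOK at bid) = CNY 4,086,116.36

Net profit: CNY 57,116.36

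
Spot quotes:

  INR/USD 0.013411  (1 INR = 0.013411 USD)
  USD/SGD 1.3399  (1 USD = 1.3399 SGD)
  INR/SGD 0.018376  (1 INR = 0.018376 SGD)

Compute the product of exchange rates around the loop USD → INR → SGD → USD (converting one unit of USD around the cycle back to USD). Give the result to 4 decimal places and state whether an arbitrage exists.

1.0226 (arbitrage exists)

Around USD → INR → SGD → USD: 1 ÷ 0.013411 × 0.018376 ÷ 1.3399 = 1.022627
Product > 1; profitable direction is USD → INR → SGD → USD.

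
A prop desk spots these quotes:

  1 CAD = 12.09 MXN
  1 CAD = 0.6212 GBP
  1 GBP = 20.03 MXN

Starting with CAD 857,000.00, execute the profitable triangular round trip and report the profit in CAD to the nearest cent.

Profit: CAD 24,996.61

Profitable loop is CAD → GBP → MXN → CAD:
CAD 857,000.00 × 0.6212 = GBP 532,368.40
GBP 532,368.40 × 20.03 = MXN 10,663,339.05
MXN 10,663,339.05 ÷ 12.09 = CAD 881,996.61
Profit = CAD 881,996.61 − CAD 857,000.00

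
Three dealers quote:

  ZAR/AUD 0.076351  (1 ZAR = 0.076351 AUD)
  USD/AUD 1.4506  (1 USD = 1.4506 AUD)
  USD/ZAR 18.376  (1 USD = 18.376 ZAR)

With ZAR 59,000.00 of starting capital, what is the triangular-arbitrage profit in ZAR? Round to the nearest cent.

Profit: ZAR 2,000.58

Profitable loop is ZAR → USD → AUD → ZAR:
ZAR 59,000.00 ÷ 18.376 = USD 3,210.71
USD 3,210.71 × 1.4506 = AUD 4,657.46
AUD 4,657.46 ÷ 0.076351 = ZAR 61,000.58
Profit = ZAR 61,000.58 − ZAR 59,000.00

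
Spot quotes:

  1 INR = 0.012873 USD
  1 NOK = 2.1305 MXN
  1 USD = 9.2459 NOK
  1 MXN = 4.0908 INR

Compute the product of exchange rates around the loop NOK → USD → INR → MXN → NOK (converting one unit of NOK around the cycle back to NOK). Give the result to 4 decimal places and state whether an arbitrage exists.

Around NOK → USD → INR → MXN → NOK: 1 ÷ 9.2459 ÷ 0.012873 ÷ 4.0908 ÷ 2.1305 = 0.964009
Product < 1; profitable direction is NOK → MXN → INR → USD → NOK.

0.9640 (arbitrage exists)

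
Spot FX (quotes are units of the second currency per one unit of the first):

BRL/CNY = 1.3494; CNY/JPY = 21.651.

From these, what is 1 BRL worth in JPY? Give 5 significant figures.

1 BRL × 1.3494 = 1.3494 CNY
1.3494 CNY × 21.651 = 29.2159 JPY

BRL/JPY = 29.216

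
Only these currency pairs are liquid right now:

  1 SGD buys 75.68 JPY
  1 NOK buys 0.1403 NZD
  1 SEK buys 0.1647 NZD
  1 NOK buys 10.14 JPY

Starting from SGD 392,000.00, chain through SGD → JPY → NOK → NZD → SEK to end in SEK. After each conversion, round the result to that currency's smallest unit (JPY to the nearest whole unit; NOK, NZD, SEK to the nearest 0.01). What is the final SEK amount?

SEK 2,492,259.74

SGD 392,000.00 × 75.68 = JPY 29,666,560
JPY 29,666,560 ÷ 10.14 = NOK 2,925,696.25
NOK 2,925,696.25 × 0.1403 = NZD 410,475.18
NZD 410,475.18 ÷ 0.1647 = SEK 2,492,259.74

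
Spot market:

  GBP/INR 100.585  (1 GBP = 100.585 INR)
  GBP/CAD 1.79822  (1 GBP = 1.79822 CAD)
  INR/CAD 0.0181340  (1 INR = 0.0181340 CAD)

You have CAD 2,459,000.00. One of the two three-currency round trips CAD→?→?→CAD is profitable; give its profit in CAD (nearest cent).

Profit: CAD 35,264.68

Profitable loop is CAD → GBP → INR → CAD:
CAD 2,459,000.00 ÷ 1.79822 = GBP 1,367,463.38
GBP 1,367,463.38 × 100.585 = INR 137,546,304.12
INR 137,546,304.12 × 0.0181340 = CAD 2,494,264.68
Profit = CAD 2,494,264.68 − CAD 2,459,000.00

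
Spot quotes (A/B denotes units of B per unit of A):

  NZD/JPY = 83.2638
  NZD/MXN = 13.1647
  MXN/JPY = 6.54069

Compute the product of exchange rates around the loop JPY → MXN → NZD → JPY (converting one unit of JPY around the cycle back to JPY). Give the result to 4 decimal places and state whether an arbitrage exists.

Around JPY → MXN → NZD → JPY: 1 ÷ 6.54069 ÷ 13.1647 × 83.2638 = 0.966989
Product < 1; profitable direction is JPY → NZD → MXN → JPY.

0.9670 (arbitrage exists)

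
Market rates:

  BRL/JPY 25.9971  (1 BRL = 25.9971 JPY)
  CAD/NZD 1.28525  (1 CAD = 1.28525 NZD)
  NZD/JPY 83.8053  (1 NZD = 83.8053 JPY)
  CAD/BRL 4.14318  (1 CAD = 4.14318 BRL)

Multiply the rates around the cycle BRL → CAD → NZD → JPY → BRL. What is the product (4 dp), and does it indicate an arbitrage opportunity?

Around BRL → CAD → NZD → JPY → BRL: 1 ÷ 4.14318 × 1.28525 × 83.8053 ÷ 25.9971 = 1.000001
Product ≈ 1 (deviation 0.000%, within rounding noise).

1.0000 (no arbitrage)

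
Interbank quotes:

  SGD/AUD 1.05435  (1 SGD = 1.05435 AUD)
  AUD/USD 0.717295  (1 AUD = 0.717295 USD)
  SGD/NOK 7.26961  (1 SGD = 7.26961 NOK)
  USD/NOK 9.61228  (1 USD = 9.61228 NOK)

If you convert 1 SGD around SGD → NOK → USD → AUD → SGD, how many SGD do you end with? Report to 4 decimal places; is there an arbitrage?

Around SGD → NOK → USD → AUD → SGD: 1 × 7.26961 ÷ 9.61228 ÷ 0.717295 ÷ 1.05435 = 1.000005
Product ≈ 1 (deviation 0.000%, within rounding noise).

1.0000 (no arbitrage)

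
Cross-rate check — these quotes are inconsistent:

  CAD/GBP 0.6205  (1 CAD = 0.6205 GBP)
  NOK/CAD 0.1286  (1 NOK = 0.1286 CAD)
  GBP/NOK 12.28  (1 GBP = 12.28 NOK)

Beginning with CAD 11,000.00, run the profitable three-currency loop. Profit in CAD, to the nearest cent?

Profit: CAD 225.65

Profitable loop is CAD → NOK → GBP → CAD:
CAD 11,000.00 ÷ 0.1286 = NOK 85,536.55
NOK 85,536.55 ÷ 12.28 = GBP 6,965.52
GBP 6,965.52 ÷ 0.6205 = CAD 11,225.65
Profit = CAD 11,225.65 − CAD 11,000.00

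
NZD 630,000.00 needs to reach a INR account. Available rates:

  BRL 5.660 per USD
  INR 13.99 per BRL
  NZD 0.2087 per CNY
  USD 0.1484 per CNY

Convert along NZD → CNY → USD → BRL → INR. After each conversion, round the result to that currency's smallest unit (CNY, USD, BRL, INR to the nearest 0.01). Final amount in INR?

INR 35,472,038.68

NZD 630,000.00 ÷ 0.2087 = CNY 3,018,687.11
CNY 3,018,687.11 × 0.1484 = USD 447,973.17
USD 447,973.17 × 5.660 = BRL 2,535,528.14
BRL 2,535,528.14 × 13.99 = INR 35,472,038.68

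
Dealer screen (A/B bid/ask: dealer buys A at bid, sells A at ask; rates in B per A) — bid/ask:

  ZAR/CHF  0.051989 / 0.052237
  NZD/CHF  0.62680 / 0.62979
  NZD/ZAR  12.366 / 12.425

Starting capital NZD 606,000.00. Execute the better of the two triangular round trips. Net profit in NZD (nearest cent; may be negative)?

Best loop NZD → ZAR → CHF → NZD:
NZD 606,000.00 × 12.366 (sell NZD at bid) = ZAR 7,493,796.00
ZAR 7,493,796.00 × 0.051989 (sell ZAR at bid) = CHF 389,594.96
CHF 389,594.96 ÷ 0.62979 (buy NZD at ask) = NZD 618,610.90

Net profit: NZD 12,610.90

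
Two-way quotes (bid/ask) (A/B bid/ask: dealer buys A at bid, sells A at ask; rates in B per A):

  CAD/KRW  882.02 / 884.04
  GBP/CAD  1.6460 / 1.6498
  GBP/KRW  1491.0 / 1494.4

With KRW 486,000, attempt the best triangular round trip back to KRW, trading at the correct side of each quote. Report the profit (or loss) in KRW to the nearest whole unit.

Best loop KRW → CAD → GBP → KRW:
KRW 486,000 ÷ 884.04 (buy CAD at ask) = CAD 549.75
CAD 549.75 ÷ 1.6498 (buy GBP at ask) = GBP 333.22
GBP 333.22 × 1491.0 (sell GBP at bid) = KRW 496,833

Net profit: KRW 10,833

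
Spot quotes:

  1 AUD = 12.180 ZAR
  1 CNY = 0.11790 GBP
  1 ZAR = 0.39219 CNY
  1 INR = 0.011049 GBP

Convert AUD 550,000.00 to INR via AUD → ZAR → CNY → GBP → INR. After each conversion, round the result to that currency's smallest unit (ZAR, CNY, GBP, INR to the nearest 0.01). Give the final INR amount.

INR 28,034,791.38

AUD 550,000.00 × 12.180 = ZAR 6,699,000.00
ZAR 6,699,000.00 × 0.39219 = CNY 2,627,280.81
CNY 2,627,280.81 × 0.11790 = GBP 309,756.41
GBP 309,756.41 ÷ 0.011049 = INR 28,034,791.38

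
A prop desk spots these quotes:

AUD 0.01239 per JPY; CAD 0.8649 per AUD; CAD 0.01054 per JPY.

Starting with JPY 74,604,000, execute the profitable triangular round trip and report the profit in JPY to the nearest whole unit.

Profit: JPY 1,246,545

Profitable loop is JPY → AUD → CAD → JPY:
JPY 74,604,000 × 0.01239 = AUD 924,343.56
AUD 924,343.56 × 0.8649 = CAD 799,464.75
CAD 799,464.75 ÷ 0.01054 = JPY 75,850,545
Profit = JPY 75,850,545 − JPY 74,604,000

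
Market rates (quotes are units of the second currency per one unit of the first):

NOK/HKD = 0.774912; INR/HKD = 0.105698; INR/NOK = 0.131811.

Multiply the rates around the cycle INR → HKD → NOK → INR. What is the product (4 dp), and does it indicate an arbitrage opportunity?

1.0348 (arbitrage exists)

Around INR → HKD → NOK → INR: 1 × 0.105698 ÷ 0.774912 ÷ 0.131811 = 1.034815
Product > 1; profitable direction is INR → HKD → NOK → INR.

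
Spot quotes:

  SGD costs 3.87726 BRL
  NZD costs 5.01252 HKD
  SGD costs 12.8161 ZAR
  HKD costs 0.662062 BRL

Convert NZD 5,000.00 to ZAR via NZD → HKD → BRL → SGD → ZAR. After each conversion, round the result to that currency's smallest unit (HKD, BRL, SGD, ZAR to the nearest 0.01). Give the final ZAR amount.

NZD 5,000.00 × 5.01252 = HKD 25,062.60
HKD 25,062.60 × 0.662062 = BRL 16,593.00
BRL 16,593.00 ÷ 3.87726 = SGD 4,279.57
SGD 4,279.57 × 12.8161 = ZAR 54,847.40

ZAR 54,847.40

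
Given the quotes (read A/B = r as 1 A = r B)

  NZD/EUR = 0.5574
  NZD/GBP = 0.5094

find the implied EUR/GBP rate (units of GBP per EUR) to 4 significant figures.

EUR/GBP = 0.9139

1 EUR ÷ 0.5574 = 1.79404 NZD
1.79404 NZD × 0.5094 = 0.913886 GBP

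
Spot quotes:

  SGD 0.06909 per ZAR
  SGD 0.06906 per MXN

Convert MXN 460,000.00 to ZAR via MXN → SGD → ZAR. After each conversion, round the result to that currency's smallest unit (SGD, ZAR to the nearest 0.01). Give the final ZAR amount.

MXN 460,000.00 × 0.06906 = SGD 31,767.60
SGD 31,767.60 ÷ 0.06909 = ZAR 459,800.26

ZAR 459,800.26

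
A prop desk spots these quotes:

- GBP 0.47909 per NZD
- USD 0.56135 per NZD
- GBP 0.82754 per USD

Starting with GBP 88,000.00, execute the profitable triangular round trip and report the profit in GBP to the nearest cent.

Profitable loop is GBP → USD → NZD → GBP:
GBP 88,000.00 ÷ 0.82754 = USD 106,339.27
USD 106,339.27 ÷ 0.56135 = NZD 189,434.88
NZD 189,434.88 × 0.47909 = GBP 90,756.36
Profit = GBP 90,756.36 − GBP 88,000.00

Profit: GBP 2,756.36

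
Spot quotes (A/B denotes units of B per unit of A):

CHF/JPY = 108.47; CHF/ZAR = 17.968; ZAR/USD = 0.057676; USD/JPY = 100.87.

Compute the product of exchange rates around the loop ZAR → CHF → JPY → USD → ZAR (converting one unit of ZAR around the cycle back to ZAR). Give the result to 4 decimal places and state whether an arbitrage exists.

Around ZAR → CHF → JPY → USD → ZAR: 1 ÷ 17.968 × 108.47 ÷ 100.87 ÷ 0.057676 = 1.037654
Product > 1; profitable direction is ZAR → CHF → JPY → USD → ZAR.

1.0377 (arbitrage exists)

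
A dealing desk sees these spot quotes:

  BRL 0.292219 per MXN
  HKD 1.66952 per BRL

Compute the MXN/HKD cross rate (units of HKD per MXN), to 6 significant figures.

1 MXN × 0.292219 = 0.292219 BRL
0.292219 BRL × 1.66952 = 0.487865 HKD

MXN/HKD = 0.487865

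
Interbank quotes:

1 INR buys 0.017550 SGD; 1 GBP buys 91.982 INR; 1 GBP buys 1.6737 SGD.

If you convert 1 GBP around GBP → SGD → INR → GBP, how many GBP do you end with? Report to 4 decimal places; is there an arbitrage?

1.0368 (arbitrage exists)

Around GBP → SGD → INR → GBP: 1 × 1.6737 ÷ 0.017550 ÷ 91.982 = 1.036806
Product > 1; profitable direction is GBP → SGD → INR → GBP.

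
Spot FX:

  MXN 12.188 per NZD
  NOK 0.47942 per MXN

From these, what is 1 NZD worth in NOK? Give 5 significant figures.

1 NZD × 12.188 = 12.188 MXN
12.188 MXN × 0.47942 = 5.84317 NOK

NZD/NOK = 5.8432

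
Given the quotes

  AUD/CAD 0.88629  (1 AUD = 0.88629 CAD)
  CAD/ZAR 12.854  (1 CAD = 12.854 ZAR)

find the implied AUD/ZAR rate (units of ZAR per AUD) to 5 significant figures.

1 AUD × 0.88629 = 0.88629 CAD
0.88629 CAD × 12.854 = 11.3924 ZAR

AUD/ZAR = 11.392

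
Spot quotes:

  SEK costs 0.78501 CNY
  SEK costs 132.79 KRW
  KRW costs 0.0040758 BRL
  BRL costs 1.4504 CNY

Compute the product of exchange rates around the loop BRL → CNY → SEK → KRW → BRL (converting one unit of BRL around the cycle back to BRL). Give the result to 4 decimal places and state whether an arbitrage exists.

Around BRL → CNY → SEK → KRW → BRL: 1 × 1.4504 ÷ 0.78501 × 132.79 × 0.0040758 = 0.999979
Product ≈ 1 (deviation 0.002%, within rounding noise).

1.0000 (no arbitrage)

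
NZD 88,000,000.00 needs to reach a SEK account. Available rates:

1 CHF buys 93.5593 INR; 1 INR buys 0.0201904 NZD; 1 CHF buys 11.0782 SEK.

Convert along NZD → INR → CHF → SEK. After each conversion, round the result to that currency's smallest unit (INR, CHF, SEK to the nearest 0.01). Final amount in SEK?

NZD 88,000,000.00 ÷ 0.0201904 = INR 4,358,507,013.23
INR 4,358,507,013.23 ÷ 93.5593 = CHF 46,585,502.60
CHF 46,585,502.60 × 11.0782 = SEK 516,083,514.90

SEK 516,083,514.90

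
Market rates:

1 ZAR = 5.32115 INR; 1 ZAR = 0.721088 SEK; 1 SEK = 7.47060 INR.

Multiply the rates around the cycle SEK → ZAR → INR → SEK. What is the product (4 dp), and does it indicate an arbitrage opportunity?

Around SEK → ZAR → INR → SEK: 1 ÷ 0.721088 × 5.32115 ÷ 7.47060 = 0.987783
Product < 1; profitable direction is SEK → INR → ZAR → SEK.

0.9878 (arbitrage exists)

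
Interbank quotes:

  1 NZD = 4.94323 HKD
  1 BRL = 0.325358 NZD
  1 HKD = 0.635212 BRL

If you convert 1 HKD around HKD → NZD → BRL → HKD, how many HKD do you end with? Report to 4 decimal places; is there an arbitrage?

Around HKD → NZD → BRL → HKD: 1 ÷ 4.94323 ÷ 0.325358 ÷ 0.635212 = 0.978834
Product < 1; profitable direction is HKD → BRL → NZD → HKD.

0.9788 (arbitrage exists)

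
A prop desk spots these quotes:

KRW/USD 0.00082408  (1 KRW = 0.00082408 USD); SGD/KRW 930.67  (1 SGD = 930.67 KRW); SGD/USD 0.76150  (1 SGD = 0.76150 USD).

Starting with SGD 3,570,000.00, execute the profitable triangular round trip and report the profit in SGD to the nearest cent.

Profitable loop is SGD → KRW → USD → SGD:
SGD 3,570,000.00 × 930.67 = KRW 3,322,491,900
KRW 3,322,491,900 × 0.00082408 = USD 2,737,999.12
USD 2,737,999.12 ÷ 0.76150 = SGD 3,595,533.98
Profit = SGD 3,595,533.98 − SGD 3,570,000.00

Profit: SGD 25,533.98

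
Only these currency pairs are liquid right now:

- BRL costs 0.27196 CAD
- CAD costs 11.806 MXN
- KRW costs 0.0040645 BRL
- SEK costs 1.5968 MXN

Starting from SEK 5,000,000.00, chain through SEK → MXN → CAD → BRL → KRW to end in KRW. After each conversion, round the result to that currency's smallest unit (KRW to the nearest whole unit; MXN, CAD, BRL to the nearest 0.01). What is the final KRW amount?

KRW 611,794,533

SEK 5,000,000.00 × 1.5968 = MXN 7,984,000.00
MXN 7,984,000.00 ÷ 11.806 = CAD 676,266.31
CAD 676,266.31 ÷ 0.27196 = BRL 2,486,638.88
BRL 2,486,638.88 ÷ 0.0040645 = KRW 611,794,533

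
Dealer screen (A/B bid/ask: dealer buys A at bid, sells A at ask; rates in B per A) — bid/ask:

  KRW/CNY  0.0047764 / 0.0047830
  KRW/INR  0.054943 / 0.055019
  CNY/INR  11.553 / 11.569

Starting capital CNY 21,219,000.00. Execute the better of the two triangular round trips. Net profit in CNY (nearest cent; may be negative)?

Net profit: CNY 62,766.96

Best loop CNY → INR → KRW → CNY:
CNY 21,219,000.00 × 11.553 (sell CNY at bid) = INR 245,143,107.00
INR 245,143,107.00 ÷ 0.055019 (buy KRW at ask) = KRW 4,455,608,190
KRW 4,455,608,190 × 0.0047764 (sell KRW at bid) = CNY 21,281,766.96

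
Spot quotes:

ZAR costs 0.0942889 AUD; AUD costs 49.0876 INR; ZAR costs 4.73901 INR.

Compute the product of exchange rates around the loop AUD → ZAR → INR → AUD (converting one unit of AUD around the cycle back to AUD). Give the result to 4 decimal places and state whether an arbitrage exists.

Around AUD → ZAR → INR → AUD: 1 ÷ 0.0942889 × 4.73901 ÷ 49.0876 = 1.023895
Product > 1; profitable direction is AUD → ZAR → INR → AUD.

1.0239 (arbitrage exists)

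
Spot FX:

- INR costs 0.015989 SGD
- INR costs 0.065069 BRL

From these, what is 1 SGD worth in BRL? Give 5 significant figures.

SGD/BRL = 4.0696

1 SGD ÷ 0.015989 = 62.543 INR
62.543 INR × 0.065069 = 4.06961 BRL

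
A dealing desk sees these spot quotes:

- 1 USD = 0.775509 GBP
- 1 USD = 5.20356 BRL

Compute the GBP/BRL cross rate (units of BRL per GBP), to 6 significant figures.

1 GBP ÷ 0.775509 = 1.28948 USD
1.28948 USD × 5.20356 = 6.70986 BRL

GBP/BRL = 6.70986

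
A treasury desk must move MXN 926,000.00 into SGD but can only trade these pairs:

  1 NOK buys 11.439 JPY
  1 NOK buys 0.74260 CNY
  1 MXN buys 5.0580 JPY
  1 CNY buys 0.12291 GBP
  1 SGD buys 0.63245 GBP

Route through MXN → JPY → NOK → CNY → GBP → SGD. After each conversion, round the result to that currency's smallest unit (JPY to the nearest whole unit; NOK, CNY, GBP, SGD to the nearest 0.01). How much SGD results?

MXN 926,000.00 × 5.0580 = JPY 4,683,708
JPY 4,683,708 ÷ 11.439 = NOK 409,450.83
NOK 409,450.83 × 0.74260 = CNY 304,058.19
CNY 304,058.19 × 0.12291 = GBP 37,371.79
GBP 37,371.79 ÷ 0.63245 = SGD 59,090.51

SGD 59,090.51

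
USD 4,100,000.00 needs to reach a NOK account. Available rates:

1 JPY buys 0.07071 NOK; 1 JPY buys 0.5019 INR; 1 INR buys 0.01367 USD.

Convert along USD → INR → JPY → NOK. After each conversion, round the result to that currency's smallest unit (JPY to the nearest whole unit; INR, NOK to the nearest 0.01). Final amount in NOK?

USD 4,100,000.00 ÷ 0.01367 = INR 299,926,847.11
INR 299,926,847.11 ÷ 0.5019 = JPY 597,582,879
JPY 597,582,879 × 0.07071 = NOK 42,255,085.37

NOK 42,255,085.37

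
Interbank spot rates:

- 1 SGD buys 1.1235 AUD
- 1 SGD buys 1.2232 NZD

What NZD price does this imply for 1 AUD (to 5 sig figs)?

AUD/NZD = 1.0887

1 AUD ÷ 1.1235 = 0.890076 SGD
0.890076 SGD × 1.2232 = 1.08874 NZD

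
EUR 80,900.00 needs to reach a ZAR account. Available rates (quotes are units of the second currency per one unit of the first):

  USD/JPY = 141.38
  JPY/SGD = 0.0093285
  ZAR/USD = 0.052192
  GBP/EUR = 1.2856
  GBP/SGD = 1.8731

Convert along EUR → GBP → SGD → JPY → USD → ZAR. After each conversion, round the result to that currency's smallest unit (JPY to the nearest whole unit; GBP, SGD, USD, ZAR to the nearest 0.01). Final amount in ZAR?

ZAR 1,712,379.10

EUR 80,900.00 ÷ 1.2856 = GBP 62,927.82
GBP 62,927.82 × 1.8731 = SGD 117,870.10
SGD 117,870.10 ÷ 0.0093285 = JPY 12,635,483
JPY 12,635,483 ÷ 141.38 = USD 89,372.49
USD 89,372.49 ÷ 0.052192 = ZAR 1,712,379.10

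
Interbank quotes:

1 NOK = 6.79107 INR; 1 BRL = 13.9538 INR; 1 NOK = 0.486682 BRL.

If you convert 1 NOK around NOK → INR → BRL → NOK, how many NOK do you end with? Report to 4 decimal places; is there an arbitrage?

Around NOK → INR → BRL → NOK: 1 × 6.79107 ÷ 13.9538 ÷ 0.486682 = 1.000001
Product ≈ 1 (deviation 0.000%, within rounding noise).

1.0000 (no arbitrage)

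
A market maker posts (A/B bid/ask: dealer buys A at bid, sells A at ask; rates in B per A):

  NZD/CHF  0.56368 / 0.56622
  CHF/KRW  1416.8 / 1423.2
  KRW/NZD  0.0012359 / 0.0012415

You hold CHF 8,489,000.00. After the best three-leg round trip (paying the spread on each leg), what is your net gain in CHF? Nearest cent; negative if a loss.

Best loop CHF → NZD → KRW → CHF:
CHF 8,489,000.00 ÷ 0.56622 (buy NZD at ask) = NZD 14,992,405.78
NZD 14,992,405.78 ÷ 0.0012415 (buy KRW at ask) = KRW 12,076,041,707
KRW 12,076,041,707 ÷ 1423.2 (buy CHF at ask) = CHF 8,485,133.30

Net result: CHF -3,866.70 (no profitable arbitrage after spreads)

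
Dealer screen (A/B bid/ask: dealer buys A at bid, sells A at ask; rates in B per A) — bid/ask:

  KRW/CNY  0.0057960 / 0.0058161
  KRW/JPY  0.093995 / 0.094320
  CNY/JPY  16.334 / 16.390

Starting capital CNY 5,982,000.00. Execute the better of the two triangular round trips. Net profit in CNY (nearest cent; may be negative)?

Best loop CNY → JPY → KRW → CNY:
CNY 5,982,000.00 × 16.334 (sell CNY at bid) = JPY 97,709,988
JPY 97,709,988 ÷ 0.094320 (buy KRW at ask) = KRW 1,035,941,349
KRW 1,035,941,349 × 0.0057960 (sell KRW at bid) = CNY 6,004,316.06

Net profit: CNY 22,316.06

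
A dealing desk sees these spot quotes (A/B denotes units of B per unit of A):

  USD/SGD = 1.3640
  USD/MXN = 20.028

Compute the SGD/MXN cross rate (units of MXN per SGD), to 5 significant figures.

SGD/MXN = 14.683

1 SGD ÷ 1.3640 = 0.733138 USD
0.733138 USD × 20.028 = 14.6833 MXN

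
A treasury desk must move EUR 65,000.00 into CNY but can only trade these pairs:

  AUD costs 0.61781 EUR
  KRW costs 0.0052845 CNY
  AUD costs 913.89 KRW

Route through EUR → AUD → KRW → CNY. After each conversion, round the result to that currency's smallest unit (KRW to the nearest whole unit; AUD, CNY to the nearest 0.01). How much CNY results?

EUR 65,000.00 ÷ 0.61781 = AUD 105,210.34
AUD 105,210.34 × 913.89 = KRW 96,150,678
KRW 96,150,678 × 0.0052845 = CNY 508,108.26

CNY 508,108.26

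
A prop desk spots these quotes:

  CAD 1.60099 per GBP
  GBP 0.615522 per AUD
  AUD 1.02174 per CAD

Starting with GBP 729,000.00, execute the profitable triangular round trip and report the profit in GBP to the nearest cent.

Profit: GBP 5,006.87

Profitable loop is GBP → CAD → AUD → GBP:
GBP 729,000.00 × 1.60099 = CAD 1,167,121.71
CAD 1,167,121.71 × 1.02174 = AUD 1,192,494.94
AUD 1,192,494.94 × 0.615522 = GBP 734,006.87
Profit = GBP 734,006.87 − GBP 729,000.00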